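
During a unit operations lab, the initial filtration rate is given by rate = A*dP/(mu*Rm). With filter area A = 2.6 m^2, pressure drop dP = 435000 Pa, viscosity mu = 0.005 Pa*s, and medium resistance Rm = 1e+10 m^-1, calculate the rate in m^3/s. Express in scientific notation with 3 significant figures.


rate = A * dP / (mu * Rm)
rate = 2.6 * 435000 / (0.005 * 1e+10)
rate = 1131000.0 / 5.000e+07
rate = 2.26e-02 m^3/s


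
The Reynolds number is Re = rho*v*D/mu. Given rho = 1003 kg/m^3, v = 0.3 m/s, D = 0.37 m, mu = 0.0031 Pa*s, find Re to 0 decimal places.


Re = rho * v * D / mu
Re = 1003 * 0.3 * 0.37 / 0.0031
Re = 111.333 / 0.0031
Re = 35914


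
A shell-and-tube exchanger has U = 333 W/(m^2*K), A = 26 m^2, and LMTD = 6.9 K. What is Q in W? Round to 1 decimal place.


Q = U * A * LMTD
Q = 333 * 26 * 6.9
Q = 59740.2 W


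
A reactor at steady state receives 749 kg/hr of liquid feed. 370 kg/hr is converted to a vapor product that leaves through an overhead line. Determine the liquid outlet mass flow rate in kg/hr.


Steady-state mass balance on the main outlet: F_out = F_in - F_removed
F_out = 749 - 370
F_out = 379 kg/hr


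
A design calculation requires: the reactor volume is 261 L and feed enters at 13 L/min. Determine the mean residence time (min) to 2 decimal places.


tau = V / v0
tau = 261 / 13
tau = 20.08 min


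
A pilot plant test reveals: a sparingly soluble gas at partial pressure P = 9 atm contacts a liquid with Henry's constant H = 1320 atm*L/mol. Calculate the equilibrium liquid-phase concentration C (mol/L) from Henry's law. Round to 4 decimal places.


C = P / H
C = 9 / 1320
C = 0.0068 mol/L


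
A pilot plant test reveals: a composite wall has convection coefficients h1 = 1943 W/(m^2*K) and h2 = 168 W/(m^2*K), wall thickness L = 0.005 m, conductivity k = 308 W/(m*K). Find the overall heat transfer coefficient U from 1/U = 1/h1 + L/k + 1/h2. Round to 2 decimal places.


1/U = 1/h1 + L/k + 1/h2
1/U = 1/1943 + 0.005/308 + 1/168
1/U = 0.000514668 + 1.62338e-05 + 0.005952381
1/U = 0.0064832828
U = 154.24 W/(m^2*K)


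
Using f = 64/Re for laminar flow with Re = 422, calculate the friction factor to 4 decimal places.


f = 64 / Re
f = 64 / 422
f = 0.1517


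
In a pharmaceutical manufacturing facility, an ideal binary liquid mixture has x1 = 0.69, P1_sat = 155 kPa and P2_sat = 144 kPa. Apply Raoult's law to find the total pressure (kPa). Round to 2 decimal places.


P = x1*P1_sat + x2*P2_sat
x2 = 1 - x1 = 1 - 0.69 = 0.31
P = 0.69*155 + 0.31*144
P = 106.95 + 44.64
P = 151.59 kPa


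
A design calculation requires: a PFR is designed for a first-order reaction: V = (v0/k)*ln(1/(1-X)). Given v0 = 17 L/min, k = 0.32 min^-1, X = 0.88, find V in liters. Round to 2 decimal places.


V = (v0/k) * ln(1/(1-X))
V = (17/0.32) * ln(1/(1-0.88))
V = 53.125 * ln(8.333333)
V = 53.125 * 2.120263
V = 112.64 L


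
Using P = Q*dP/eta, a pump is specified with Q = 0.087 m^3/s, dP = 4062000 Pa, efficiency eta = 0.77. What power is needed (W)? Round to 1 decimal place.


P = Q * dP / eta
P = 0.087 * 4062000 / 0.77
P = 353394.0 / 0.77
P = 458953.2 W


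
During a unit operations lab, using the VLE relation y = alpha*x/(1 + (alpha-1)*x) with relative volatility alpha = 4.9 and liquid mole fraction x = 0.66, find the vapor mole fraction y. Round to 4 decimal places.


y = alpha*x / (1 + (alpha-1)*x)
y = 4.9*0.66 / (1 + (4.9-1)*0.66)
y = 3.234 / (1 + 2.574)
y = 3.234 / 3.574
y = 0.9049


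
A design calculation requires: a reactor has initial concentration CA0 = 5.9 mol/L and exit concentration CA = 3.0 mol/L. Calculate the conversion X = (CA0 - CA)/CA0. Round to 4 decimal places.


X = (CA0 - CA) / CA0
X = (5.9 - 3.0) / 5.9
X = 2.9 / 5.9
X = 0.4915


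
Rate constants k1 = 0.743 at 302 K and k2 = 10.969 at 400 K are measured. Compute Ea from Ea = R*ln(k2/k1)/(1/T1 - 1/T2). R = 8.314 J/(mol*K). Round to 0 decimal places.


Ea = R * ln(k2/k1) / (1/T1 - 1/T2)
ln(k2/k1) = ln(10.969/0.743) = 2.6921323
1/T1 - 1/T2 = 1/302 - 1/400 = 0.000811258278
Ea = 8.314 * 2.6921323 / 0.000811258278
Ea = 27590 J/mol


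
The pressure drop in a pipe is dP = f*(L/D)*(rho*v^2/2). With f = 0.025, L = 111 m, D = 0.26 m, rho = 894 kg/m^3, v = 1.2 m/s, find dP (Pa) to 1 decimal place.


dP = f * (L/D) * (rho*v^2/2)
dP = 0.025 * (111/0.26) * (894*1.2^2/2)
L/D = 426.92307692
rho*v^2/2 = 894*1.44/2 = 643.68
dP = 0.025 * 426.92307692 * 643.68
dP = 6870.0 Pa


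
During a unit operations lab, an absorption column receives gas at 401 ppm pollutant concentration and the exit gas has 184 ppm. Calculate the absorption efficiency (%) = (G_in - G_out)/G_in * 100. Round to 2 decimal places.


Efficiency = (G_in - G_out) / G_in * 100%
Efficiency = (401 - 184) / 401 * 100
Efficiency = 217 / 401 * 100
Efficiency = 54.11%


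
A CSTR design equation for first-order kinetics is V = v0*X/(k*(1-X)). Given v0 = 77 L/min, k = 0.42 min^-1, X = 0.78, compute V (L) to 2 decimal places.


V = v0 * X / (k * (1 - X))
V = 77 * 0.78 / (0.42 * (1 - 0.78))
V = 60.06 / (0.42 * 0.22)
V = 60.06 / 0.0924
V = 650.00 L


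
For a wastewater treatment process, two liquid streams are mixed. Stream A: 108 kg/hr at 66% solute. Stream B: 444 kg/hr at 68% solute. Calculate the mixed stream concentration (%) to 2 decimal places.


Mass balance on solute: F1*x1 + F2*x2 = F3*x3
F3 = F1 + F2 = 108 + 444 = 552 kg/hr
x3 = (F1*x1 + F2*x2)/F3
x3 = (108*0.66 + 444*0.68) / 552
x3 = 67.61%


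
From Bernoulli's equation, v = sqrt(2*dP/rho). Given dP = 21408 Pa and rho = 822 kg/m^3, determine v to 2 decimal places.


v = sqrt(2*dP/rho)
v = sqrt(2*21408/822)
v = sqrt(52.087591)
v = 7.22 m/s


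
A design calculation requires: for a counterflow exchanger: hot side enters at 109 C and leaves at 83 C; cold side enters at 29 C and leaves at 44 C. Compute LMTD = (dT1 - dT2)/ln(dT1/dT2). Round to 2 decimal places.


dT1 = Th_in - Tc_out = 109 - 44 = 65
dT2 = Th_out - Tc_in = 83 - 29 = 54
LMTD = (dT1 - dT2) / ln(dT1/dT2)
LMTD = (65 - 54) / ln(65/54)
LMTD = 59.33 K


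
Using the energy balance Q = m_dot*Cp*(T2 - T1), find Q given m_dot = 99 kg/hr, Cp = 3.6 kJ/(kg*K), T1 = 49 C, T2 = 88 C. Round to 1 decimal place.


Q = m_dot * Cp * (T2 - T1)
Q = 99 * 3.6 * (88 - 49)
Q = 99 * 3.6 * 39
Q = 13899.6 kJ/hr


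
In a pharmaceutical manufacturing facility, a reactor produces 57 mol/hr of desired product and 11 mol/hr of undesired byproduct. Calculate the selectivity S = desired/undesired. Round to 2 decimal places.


S = desired product rate / undesired product rate
S = 57 / 11
S = 5.18


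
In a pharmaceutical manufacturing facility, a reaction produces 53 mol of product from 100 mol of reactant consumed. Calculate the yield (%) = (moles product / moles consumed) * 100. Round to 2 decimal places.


Yield = (moles product / moles consumed) * 100%
Yield = (53 / 100) * 100
Yield = 0.53 * 100
Yield = 53.00%


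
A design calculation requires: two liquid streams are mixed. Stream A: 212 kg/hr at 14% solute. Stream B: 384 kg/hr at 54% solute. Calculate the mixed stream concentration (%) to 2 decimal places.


Mass balance on solute: F1*x1 + F2*x2 = F3*x3
F3 = F1 + F2 = 212 + 384 = 596 kg/hr
x3 = (F1*x1 + F2*x2)/F3
x3 = (212*0.14 + 384*0.54) / 596
x3 = 39.77%


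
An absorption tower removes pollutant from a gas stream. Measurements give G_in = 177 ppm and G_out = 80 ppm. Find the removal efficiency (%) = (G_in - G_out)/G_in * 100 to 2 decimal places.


Efficiency = (G_in - G_out) / G_in * 100%
Efficiency = (177 - 80) / 177 * 100
Efficiency = 97 / 177 * 100
Efficiency = 54.80%


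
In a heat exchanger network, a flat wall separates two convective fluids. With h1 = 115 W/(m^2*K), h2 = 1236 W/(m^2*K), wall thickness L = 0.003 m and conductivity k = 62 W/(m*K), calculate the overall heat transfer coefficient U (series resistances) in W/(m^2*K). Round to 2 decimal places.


1/U = 1/h1 + L/k + 1/h2
1/U = 1/115 + 0.003/62 + 1/1236
1/U = 0.0086956522 + 4.83871e-05 + 0.0008090615
1/U = 0.0095531008
U = 104.68 W/(m^2*K)


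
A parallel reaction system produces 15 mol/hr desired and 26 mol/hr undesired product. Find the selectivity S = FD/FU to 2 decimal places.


S = desired product rate / undesired product rate
S = 15 / 26
S = 0.58


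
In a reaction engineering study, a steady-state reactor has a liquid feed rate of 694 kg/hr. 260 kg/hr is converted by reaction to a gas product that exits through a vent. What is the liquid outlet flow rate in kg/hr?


Steady-state mass balance on the main outlet: F_out = F_in - F_removed
F_out = 694 - 260
F_out = 434 kg/hr


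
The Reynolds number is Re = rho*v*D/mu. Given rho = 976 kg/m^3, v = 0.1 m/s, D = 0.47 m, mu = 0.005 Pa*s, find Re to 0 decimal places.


Re = rho * v * D / mu
Re = 976 * 0.1 * 0.47 / 0.005
Re = 45.872 / 0.005
Re = 9174


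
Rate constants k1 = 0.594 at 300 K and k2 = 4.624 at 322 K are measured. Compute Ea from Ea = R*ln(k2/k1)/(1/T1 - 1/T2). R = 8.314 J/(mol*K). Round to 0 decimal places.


Ea = R * ln(k2/k1) / (1/T1 - 1/T2)
ln(k2/k1) = ln(4.624/0.594) = 2.0521361
1/T1 - 1/T2 = 1/300 - 1/322 = 0.000227743271
Ea = 8.314 * 2.0521361 / 0.000227743271
Ea = 74915 J/mol


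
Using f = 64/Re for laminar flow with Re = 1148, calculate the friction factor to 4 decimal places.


f = 64 / Re
f = 64 / 1148
f = 0.0557


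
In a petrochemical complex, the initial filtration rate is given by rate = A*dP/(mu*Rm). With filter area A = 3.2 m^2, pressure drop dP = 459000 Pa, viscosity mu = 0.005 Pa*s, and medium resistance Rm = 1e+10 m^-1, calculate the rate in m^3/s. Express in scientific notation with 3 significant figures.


rate = A * dP / (mu * Rm)
rate = 3.2 * 459000 / (0.005 * 1e+10)
rate = 1468800.0 / 5.000e+07
rate = 2.94e-02 m^3/s


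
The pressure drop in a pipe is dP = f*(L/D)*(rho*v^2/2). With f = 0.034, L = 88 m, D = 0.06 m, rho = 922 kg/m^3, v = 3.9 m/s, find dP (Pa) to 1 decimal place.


dP = f * (L/D) * (rho*v^2/2)
dP = 0.034 * (88/0.06) * (922*3.9^2/2)
L/D = 1466.66666667
rho*v^2/2 = 922*15.21/2 = 7011.81
dP = 0.034 * 1466.66666667 * 7011.81
dP = 349655.6 Pa


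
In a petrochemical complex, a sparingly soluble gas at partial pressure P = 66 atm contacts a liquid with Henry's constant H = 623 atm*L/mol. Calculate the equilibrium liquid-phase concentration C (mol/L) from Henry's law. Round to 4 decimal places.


C = P / H
C = 66 / 623
C = 0.1059 mol/L


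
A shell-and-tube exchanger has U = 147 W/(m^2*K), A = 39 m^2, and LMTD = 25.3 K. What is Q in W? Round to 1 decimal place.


Q = U * A * LMTD
Q = 147 * 39 * 25.3
Q = 145044.9 W


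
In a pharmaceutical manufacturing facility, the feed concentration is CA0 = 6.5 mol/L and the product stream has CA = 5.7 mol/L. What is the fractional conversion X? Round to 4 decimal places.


X = (CA0 - CA) / CA0
X = (6.5 - 5.7) / 6.5
X = 0.8 / 6.5
X = 0.1231


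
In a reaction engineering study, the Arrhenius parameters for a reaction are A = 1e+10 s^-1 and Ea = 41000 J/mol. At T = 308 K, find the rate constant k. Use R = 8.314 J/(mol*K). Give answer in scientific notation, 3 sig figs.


k = A * exp(-Ea/(R*T))
k = 1e+10 * exp(-41000 / (8.314 * 308))
k = 1e+10 * exp(-16.011172)
k = 1.11e+03


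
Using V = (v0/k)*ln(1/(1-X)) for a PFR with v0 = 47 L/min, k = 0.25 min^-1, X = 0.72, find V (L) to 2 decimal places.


V = (v0/k) * ln(1/(1-X))
V = (47/0.25) * ln(1/(1-0.72))
V = 188.0 * ln(3.571429)
V = 188.0 * 1.272966
V = 239.32 L


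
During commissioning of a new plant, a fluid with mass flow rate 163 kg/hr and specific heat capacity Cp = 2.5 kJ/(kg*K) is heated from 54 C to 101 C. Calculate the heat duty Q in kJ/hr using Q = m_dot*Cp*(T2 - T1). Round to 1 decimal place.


Q = m_dot * Cp * (T2 - T1)
Q = 163 * 2.5 * (101 - 54)
Q = 163 * 2.5 * 47
Q = 19152.5 kJ/hr


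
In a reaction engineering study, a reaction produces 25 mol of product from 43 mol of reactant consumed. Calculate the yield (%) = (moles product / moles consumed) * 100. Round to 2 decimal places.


Yield = (moles product / moles consumed) * 100%
Yield = (25 / 43) * 100
Yield = 0.5814 * 100
Yield = 58.14%


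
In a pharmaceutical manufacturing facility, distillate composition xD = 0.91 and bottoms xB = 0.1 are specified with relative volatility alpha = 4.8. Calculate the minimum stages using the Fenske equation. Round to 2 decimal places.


N_min = ln((xD*(1-xB))/(xB*(1-xD))) / ln(alpha)
Numerator inside ln: 0.819 / 0.009 = 91.0
ln(91.0) = 4.51086
ln(alpha) = ln(4.8) = 1.568616
N_min = 4.51086 / 1.568616 = 2.88


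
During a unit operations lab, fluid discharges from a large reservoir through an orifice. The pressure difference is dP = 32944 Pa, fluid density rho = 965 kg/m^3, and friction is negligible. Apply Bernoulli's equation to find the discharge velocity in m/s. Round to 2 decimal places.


v = sqrt(2*dP/rho)
v = sqrt(2*32944/965)
v = sqrt(68.27772)
v = 8.26 m/s


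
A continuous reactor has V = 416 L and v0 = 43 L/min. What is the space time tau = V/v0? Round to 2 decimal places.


tau = V / v0
tau = 416 / 43
tau = 9.67 min


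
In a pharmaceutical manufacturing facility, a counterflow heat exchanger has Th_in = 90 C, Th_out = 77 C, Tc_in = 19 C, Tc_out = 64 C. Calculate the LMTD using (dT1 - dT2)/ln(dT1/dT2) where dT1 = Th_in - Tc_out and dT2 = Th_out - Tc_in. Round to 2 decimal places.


dT1 = Th_in - Tc_out = 90 - 64 = 26
dT2 = Th_out - Tc_in = 77 - 19 = 58
LMTD = (dT1 - dT2) / ln(dT1/dT2)
LMTD = (26 - 58) / ln(26/58)
LMTD = 39.88 K


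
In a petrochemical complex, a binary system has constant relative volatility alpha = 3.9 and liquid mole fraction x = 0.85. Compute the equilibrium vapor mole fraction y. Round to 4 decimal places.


y = alpha*x / (1 + (alpha-1)*x)
y = 3.9*0.85 / (1 + (3.9-1)*0.85)
y = 3.315 / (1 + 2.465)
y = 3.315 / 3.465
y = 0.9567


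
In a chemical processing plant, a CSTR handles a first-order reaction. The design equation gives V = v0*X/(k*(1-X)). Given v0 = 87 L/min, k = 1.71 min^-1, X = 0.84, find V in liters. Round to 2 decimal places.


V = v0 * X / (k * (1 - X))
V = 87 * 0.84 / (1.71 * (1 - 0.84))
V = 73.08 / (1.71 * 0.16)
V = 73.08 / 0.2736
V = 267.11 L


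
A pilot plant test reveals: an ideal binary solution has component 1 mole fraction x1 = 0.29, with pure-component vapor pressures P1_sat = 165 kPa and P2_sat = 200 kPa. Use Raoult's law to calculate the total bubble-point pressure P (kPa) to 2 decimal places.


P = x1*P1_sat + x2*P2_sat
x2 = 1 - x1 = 1 - 0.29 = 0.71
P = 0.29*165 + 0.71*200
P = 47.85 + 142.0
P = 189.85 kPa


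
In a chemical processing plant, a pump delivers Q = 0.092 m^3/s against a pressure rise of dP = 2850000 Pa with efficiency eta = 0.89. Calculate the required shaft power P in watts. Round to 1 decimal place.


P = Q * dP / eta
P = 0.092 * 2850000 / 0.89
P = 262200.0 / 0.89
P = 294606.7 W


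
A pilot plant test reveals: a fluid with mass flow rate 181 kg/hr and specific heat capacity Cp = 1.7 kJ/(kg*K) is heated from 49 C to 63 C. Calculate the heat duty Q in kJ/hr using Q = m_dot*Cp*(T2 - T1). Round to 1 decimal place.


Q = m_dot * Cp * (T2 - T1)
Q = 181 * 1.7 * (63 - 49)
Q = 181 * 1.7 * 14
Q = 4307.8 kJ/hr


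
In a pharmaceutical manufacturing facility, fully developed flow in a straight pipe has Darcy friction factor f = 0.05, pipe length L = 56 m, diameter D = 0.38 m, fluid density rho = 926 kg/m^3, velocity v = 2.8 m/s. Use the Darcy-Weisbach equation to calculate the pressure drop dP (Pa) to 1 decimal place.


dP = f * (L/D) * (rho*v^2/2)
dP = 0.05 * (56/0.38) * (926*2.8^2/2)
L/D = 147.36842105
rho*v^2/2 = 926*7.84/2 = 3629.92
dP = 0.05 * 147.36842105 * 3629.92
dP = 26746.8 Pa


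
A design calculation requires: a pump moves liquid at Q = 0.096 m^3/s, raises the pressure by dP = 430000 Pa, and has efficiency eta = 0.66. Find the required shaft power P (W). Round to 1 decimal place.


P = Q * dP / eta
P = 0.096 * 430000 / 0.66
P = 41280.0 / 0.66
P = 62545.5 W


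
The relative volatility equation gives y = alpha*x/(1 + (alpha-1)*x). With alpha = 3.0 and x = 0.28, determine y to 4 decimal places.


y = alpha*x / (1 + (alpha-1)*x)
y = 3.0*0.28 / (1 + (3.0-1)*0.28)
y = 0.84 / (1 + 0.56)
y = 0.84 / 1.56
y = 0.5385


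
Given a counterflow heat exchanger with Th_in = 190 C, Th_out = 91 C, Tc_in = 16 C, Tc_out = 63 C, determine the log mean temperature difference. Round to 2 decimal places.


dT1 = Th_in - Tc_out = 190 - 63 = 127
dT2 = Th_out - Tc_in = 91 - 16 = 75
LMTD = (dT1 - dT2) / ln(dT1/dT2)
LMTD = (127 - 75) / ln(127/75)
LMTD = 98.73 K


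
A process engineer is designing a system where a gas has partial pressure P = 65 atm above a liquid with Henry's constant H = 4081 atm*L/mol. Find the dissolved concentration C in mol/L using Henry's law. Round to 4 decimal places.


C = P / H
C = 65 / 4081
C = 0.0159 mol/L


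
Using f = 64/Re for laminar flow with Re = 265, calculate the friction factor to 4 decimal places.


f = 64 / Re
f = 64 / 265
f = 0.2415


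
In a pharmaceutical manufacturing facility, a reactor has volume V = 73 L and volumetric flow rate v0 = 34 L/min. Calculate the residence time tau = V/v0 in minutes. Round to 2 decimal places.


tau = V / v0
tau = 73 / 34
tau = 2.15 min


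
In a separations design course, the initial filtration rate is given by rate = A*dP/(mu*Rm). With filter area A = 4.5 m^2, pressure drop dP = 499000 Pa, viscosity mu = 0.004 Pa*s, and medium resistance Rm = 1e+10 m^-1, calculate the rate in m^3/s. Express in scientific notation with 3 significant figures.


rate = A * dP / (mu * Rm)
rate = 4.5 * 499000 / (0.004 * 1e+10)
rate = 2245500.0 / 4.000e+07
rate = 5.61e-02 m^3/s


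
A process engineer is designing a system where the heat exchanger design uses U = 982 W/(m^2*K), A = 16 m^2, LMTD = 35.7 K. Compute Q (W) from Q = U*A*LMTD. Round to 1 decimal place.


Q = U * A * LMTD
Q = 982 * 16 * 35.7
Q = 560918.4 W


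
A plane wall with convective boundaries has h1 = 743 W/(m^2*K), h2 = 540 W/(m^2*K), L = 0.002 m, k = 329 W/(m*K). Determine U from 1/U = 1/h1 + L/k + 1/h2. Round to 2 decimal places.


1/U = 1/h1 + L/k + 1/h2
1/U = 1/743 + 0.002/329 + 1/540
1/U = 0.001345895 + 6.079e-06 + 0.0018518519
1/U = 0.0032038259
U = 312.13 W/(m^2*K)


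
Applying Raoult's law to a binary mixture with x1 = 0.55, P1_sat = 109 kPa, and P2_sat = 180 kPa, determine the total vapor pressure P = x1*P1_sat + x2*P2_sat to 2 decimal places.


P = x1*P1_sat + x2*P2_sat
x2 = 1 - x1 = 1 - 0.55 = 0.45
P = 0.55*109 + 0.45*180
P = 59.95 + 81.0
P = 140.95 kPa


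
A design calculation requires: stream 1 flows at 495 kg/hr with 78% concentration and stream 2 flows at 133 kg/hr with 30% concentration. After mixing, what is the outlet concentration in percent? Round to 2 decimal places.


Mass balance on solute: F1*x1 + F2*x2 = F3*x3
F3 = F1 + F2 = 495 + 133 = 628 kg/hr
x3 = (F1*x1 + F2*x2)/F3
x3 = (495*0.78 + 133*0.3) / 628
x3 = 67.83%


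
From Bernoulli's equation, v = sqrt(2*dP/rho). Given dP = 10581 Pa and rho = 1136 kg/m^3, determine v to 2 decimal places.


v = sqrt(2*dP/rho)
v = sqrt(2*10581/1136)
v = sqrt(18.628521)
v = 4.32 m/s


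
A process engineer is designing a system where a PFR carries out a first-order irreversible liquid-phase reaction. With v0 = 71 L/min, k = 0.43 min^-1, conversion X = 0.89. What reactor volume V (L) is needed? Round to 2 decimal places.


V = (v0/k) * ln(1/(1-X))
V = (71/0.43) * ln(1/(1-0.89))
V = 165.116279 * ln(9.090909)
V = 165.116279 * 2.207275
V = 364.46 L


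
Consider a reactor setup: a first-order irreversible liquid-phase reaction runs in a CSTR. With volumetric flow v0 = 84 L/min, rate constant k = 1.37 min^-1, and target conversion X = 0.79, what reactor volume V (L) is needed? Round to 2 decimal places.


V = v0 * X / (k * (1 - X))
V = 84 * 0.79 / (1.37 * (1 - 0.79))
V = 66.36 / (1.37 * 0.21)
V = 66.36 / 0.2877
V = 230.66 L


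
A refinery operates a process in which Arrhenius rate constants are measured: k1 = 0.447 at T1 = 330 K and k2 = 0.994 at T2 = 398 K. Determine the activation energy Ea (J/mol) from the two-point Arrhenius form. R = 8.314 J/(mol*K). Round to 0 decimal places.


Ea = R * ln(k2/k1) / (1/T1 - 1/T2)
ln(k2/k1) = ln(0.994/0.447) = 0.7991786
1/T1 - 1/T2 = 1/330 - 1/398 = 0.000517740216
Ea = 8.314 * 0.7991786 / 0.000517740216
Ea = 12833 J/mol


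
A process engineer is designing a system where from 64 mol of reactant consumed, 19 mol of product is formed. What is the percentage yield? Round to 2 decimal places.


Yield = (moles product / moles consumed) * 100%
Yield = (19 / 64) * 100
Yield = 0.2969 * 100
Yield = 29.69%


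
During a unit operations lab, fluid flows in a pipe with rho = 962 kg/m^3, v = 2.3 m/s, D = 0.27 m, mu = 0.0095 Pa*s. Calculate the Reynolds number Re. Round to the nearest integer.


Re = rho * v * D / mu
Re = 962 * 2.3 * 0.27 / 0.0095
Re = 597.402 / 0.0095
Re = 62884


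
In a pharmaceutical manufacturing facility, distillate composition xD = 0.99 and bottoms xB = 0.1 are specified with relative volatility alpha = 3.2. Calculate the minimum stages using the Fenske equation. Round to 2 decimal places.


N_min = ln((xD*(1-xB))/(xB*(1-xD))) / ln(alpha)
Numerator inside ln: 0.891 / 0.001 = 891.0
ln(891.0) = 6.792344
ln(alpha) = ln(3.2) = 1.163151
N_min = 6.792344 / 1.163151 = 5.84


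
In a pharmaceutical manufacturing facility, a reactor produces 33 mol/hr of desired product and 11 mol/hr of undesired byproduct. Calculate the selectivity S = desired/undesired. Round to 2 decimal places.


S = desired product rate / undesired product rate
S = 33 / 11
S = 3.00


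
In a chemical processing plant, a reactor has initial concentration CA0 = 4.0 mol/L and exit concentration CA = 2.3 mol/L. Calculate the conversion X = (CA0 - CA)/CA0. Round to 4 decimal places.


X = (CA0 - CA) / CA0
X = (4.0 - 2.3) / 4.0
X = 1.7 / 4.0
X = 0.4250


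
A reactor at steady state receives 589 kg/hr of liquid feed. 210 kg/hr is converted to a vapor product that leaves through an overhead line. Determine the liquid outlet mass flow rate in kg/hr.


Steady-state mass balance on the main outlet: F_out = F_in - F_removed
F_out = 589 - 210
F_out = 379 kg/hr


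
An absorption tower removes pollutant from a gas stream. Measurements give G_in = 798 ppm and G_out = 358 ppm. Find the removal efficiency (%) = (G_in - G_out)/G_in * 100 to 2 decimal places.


Efficiency = (G_in - G_out) / G_in * 100%
Efficiency = (798 - 358) / 798 * 100
Efficiency = 440 / 798 * 100
Efficiency = 55.14%


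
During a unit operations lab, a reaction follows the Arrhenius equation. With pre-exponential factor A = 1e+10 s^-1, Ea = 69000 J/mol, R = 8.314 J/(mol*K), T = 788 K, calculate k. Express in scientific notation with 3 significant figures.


k = A * exp(-Ea/(R*T))
k = 1e+10 * exp(-69000 / (8.314 * 788))
k = 1e+10 * exp(-10.532049)
k = 2.67e+05


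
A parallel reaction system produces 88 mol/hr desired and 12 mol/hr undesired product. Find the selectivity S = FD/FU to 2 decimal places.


S = desired product rate / undesired product rate
S = 88 / 12
S = 7.33


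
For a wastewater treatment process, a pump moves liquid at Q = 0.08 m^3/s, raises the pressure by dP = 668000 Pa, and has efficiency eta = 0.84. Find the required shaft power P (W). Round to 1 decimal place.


P = Q * dP / eta
P = 0.08 * 668000 / 0.84
P = 53440.0 / 0.84
P = 63619.0 W


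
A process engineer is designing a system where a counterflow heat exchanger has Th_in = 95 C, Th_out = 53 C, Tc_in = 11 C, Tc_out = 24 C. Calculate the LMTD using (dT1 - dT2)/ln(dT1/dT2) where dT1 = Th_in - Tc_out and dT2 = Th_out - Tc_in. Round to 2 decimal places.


dT1 = Th_in - Tc_out = 95 - 24 = 71
dT2 = Th_out - Tc_in = 53 - 11 = 42
LMTD = (dT1 - dT2) / ln(dT1/dT2)
LMTD = (71 - 42) / ln(71/42)
LMTD = 55.24 K


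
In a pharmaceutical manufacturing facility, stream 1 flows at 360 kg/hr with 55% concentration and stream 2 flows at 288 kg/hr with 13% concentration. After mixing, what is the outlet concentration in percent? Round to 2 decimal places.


Mass balance on solute: F1*x1 + F2*x2 = F3*x3
F3 = F1 + F2 = 360 + 288 = 648 kg/hr
x3 = (F1*x1 + F2*x2)/F3
x3 = (360*0.55 + 288*0.13) / 648
x3 = 36.33%


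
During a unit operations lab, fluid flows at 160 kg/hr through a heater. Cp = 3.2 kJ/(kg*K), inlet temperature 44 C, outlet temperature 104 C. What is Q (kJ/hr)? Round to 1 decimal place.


Q = m_dot * Cp * (T2 - T1)
Q = 160 * 3.2 * (104 - 44)
Q = 160 * 3.2 * 60
Q = 30720.0 kJ/hr


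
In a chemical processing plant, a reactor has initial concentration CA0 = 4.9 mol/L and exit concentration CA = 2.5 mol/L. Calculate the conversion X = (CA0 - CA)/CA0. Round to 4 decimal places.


X = (CA0 - CA) / CA0
X = (4.9 - 2.5) / 4.9
X = 2.4 / 4.9
X = 0.4898


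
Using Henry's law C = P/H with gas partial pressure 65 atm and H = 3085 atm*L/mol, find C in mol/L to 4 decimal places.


C = P / H
C = 65 / 3085
C = 0.0211 mol/L


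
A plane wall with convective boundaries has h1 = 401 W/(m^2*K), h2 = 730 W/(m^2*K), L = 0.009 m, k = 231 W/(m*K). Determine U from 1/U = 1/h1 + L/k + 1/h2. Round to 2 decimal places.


1/U = 1/h1 + L/k + 1/h2
1/U = 1/401 + 0.009/231 + 1/730
1/U = 0.0024937656 + 3.8961e-05 + 0.001369863
1/U = 0.0039025896
U = 256.24 W/(m^2*K)


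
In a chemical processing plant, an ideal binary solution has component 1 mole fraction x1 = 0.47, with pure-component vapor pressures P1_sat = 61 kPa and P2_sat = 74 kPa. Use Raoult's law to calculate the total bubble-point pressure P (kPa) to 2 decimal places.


P = x1*P1_sat + x2*P2_sat
x2 = 1 - x1 = 1 - 0.47 = 0.53
P = 0.47*61 + 0.53*74
P = 28.67 + 39.22
P = 67.89 kPa


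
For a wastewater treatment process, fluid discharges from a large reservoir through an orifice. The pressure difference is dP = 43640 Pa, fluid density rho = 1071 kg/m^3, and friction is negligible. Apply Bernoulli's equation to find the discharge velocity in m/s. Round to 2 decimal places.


v = sqrt(2*dP/rho)
v = sqrt(2*43640/1071)
v = sqrt(81.493931)
v = 9.03 m/s


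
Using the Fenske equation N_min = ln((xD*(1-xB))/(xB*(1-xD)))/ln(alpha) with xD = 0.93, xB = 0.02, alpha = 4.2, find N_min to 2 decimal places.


N_min = ln((xD*(1-xB))/(xB*(1-xD))) / ln(alpha)
Numerator inside ln: 0.9114 / 0.0014 = 651.0
ln(651.0) = 6.47851
ln(alpha) = ln(4.2) = 1.435085
N_min = 6.47851 / 1.435085 = 4.51


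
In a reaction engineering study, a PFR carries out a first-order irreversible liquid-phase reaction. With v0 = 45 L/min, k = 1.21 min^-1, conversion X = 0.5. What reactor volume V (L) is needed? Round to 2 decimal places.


V = (v0/k) * ln(1/(1-X))
V = (45/1.21) * ln(1/(1-0.5))
V = 37.190083 * ln(2.0)
V = 37.190083 * 0.693147
V = 25.78 L


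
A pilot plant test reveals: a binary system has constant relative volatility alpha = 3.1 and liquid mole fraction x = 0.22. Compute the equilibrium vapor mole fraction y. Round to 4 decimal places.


y = alpha*x / (1 + (alpha-1)*x)
y = 3.1*0.22 / (1 + (3.1-1)*0.22)
y = 0.682 / (1 + 0.462)
y = 0.682 / 1.462
y = 0.4665


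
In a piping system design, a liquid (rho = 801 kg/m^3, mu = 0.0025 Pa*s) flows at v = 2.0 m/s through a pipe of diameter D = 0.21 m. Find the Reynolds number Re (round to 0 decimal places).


Re = rho * v * D / mu
Re = 801 * 2.0 * 0.21 / 0.0025
Re = 336.42 / 0.0025
Re = 134568


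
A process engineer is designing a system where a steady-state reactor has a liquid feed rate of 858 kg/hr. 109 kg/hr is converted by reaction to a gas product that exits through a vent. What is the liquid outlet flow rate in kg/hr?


Steady-state mass balance on the main outlet: F_out = F_in - F_removed
F_out = 858 - 109
F_out = 749 kg/hr


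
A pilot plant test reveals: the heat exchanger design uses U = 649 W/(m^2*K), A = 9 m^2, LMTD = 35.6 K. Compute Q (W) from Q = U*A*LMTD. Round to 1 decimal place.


Q = U * A * LMTD
Q = 649 * 9 * 35.6
Q = 207939.6 W


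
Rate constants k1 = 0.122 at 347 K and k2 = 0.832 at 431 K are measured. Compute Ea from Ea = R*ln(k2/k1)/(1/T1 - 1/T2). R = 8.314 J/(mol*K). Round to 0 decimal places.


Ea = R * ln(k2/k1) / (1/T1 - 1/T2)
ln(k2/k1) = ln(0.832/0.122) = 1.9198114
1/T1 - 1/T2 = 1/347 - 1/431 = 0.000561658766
Ea = 8.314 * 1.9198114 / 0.000561658766
Ea = 28418 J/mol


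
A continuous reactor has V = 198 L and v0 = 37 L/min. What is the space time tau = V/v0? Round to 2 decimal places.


tau = V / v0
tau = 198 / 37
tau = 5.35 min


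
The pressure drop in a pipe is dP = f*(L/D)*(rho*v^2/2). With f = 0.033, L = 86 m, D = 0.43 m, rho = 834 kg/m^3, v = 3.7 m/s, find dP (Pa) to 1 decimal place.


dP = f * (L/D) * (rho*v^2/2)
dP = 0.033 * (86/0.43) * (834*3.7^2/2)
L/D = 200.0
rho*v^2/2 = 834*13.69/2 = 5708.73
dP = 0.033 * 200.0 * 5708.73
dP = 37677.6 Pa


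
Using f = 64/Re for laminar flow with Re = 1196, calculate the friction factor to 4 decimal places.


f = 64 / Re
f = 64 / 1196
f = 0.0535


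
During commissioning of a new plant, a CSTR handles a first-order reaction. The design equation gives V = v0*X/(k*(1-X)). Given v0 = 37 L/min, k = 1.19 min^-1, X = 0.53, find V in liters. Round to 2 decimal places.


V = v0 * X / (k * (1 - X))
V = 37 * 0.53 / (1.19 * (1 - 0.53))
V = 19.61 / (1.19 * 0.47)
V = 19.61 / 0.5593
V = 35.06 L


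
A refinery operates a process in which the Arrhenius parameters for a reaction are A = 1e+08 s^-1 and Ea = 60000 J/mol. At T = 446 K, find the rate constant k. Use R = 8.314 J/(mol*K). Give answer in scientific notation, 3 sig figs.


k = A * exp(-Ea/(R*T))
k = 1e+08 * exp(-60000 / (8.314 * 446))
k = 1e+08 * exp(-16.181038)
k = 9.39e+00


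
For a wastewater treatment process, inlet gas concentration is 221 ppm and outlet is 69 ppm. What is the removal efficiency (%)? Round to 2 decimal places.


Efficiency = (G_in - G_out) / G_in * 100%
Efficiency = (221 - 69) / 221 * 100
Efficiency = 152 / 221 * 100
Efficiency = 68.78%


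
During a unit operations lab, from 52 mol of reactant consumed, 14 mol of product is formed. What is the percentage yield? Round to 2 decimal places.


Yield = (moles product / moles consumed) * 100%
Yield = (14 / 52) * 100
Yield = 0.2692 * 100
Yield = 26.92%


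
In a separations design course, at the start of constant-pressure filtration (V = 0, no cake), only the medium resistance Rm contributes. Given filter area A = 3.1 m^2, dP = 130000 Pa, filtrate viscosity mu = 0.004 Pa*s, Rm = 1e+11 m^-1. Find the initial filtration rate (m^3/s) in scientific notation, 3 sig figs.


rate = A * dP / (mu * Rm)
rate = 3.1 * 130000 / (0.004 * 1e+11)
rate = 403000.0 / 4.000e+08
rate = 1.01e-03 m^3/s


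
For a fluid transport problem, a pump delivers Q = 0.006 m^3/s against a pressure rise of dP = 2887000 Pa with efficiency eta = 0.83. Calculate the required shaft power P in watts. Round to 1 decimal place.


P = Q * dP / eta
P = 0.006 * 2887000 / 0.83
P = 17322.0 / 0.83
P = 20869.9 W


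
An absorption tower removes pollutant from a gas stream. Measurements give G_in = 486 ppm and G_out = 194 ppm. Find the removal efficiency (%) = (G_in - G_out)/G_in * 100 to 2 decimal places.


Efficiency = (G_in - G_out) / G_in * 100%
Efficiency = (486 - 194) / 486 * 100
Efficiency = 292 / 486 * 100
Efficiency = 60.08%


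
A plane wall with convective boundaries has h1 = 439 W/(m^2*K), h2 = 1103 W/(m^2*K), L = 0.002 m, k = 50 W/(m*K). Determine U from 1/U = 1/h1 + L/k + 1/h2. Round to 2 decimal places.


1/U = 1/h1 + L/k + 1/h2
1/U = 1/439 + 0.002/50 + 1/1103
1/U = 0.0022779043 + 4e-05 + 0.0009066183
1/U = 0.0032245226
U = 310.12 W/(m^2*K)


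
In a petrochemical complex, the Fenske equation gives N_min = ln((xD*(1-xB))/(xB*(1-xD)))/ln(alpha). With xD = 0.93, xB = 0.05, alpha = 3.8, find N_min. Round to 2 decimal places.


N_min = ln((xD*(1-xB))/(xB*(1-xD))) / ln(alpha)
Numerator inside ln: 0.8835 / 0.0035 = 252.428571
ln(252.428571) = 5.531128
ln(alpha) = ln(3.8) = 1.335001
N_min = 5.531128 / 1.335001 = 4.14


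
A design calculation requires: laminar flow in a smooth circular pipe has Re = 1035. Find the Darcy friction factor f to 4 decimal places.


f = 64 / Re
f = 64 / 1035
f = 0.0618


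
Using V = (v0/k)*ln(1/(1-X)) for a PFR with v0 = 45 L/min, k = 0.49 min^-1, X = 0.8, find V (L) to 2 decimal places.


V = (v0/k) * ln(1/(1-X))
V = (45/0.49) * ln(1/(1-0.8))
V = 91.836735 * ln(5.0)
V = 91.836735 * 1.609438
V = 147.81 L


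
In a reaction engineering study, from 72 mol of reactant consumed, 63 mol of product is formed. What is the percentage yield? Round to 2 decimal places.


Yield = (moles product / moles consumed) * 100%
Yield = (63 / 72) * 100
Yield = 0.875 * 100
Yield = 87.50%


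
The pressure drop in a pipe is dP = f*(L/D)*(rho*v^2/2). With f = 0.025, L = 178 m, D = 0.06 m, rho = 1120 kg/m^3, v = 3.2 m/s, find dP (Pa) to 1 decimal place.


dP = f * (L/D) * (rho*v^2/2)
dP = 0.025 * (178/0.06) * (1120*3.2^2/2)
L/D = 2966.66666667
rho*v^2/2 = 1120*10.24/2 = 5734.4
dP = 0.025 * 2966.66666667 * 5734.4
dP = 425301.3 Pa


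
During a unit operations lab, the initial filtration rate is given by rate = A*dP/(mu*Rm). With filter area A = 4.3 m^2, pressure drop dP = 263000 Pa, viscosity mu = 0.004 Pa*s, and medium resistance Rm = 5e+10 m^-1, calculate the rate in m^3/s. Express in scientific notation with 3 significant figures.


rate = A * dP / (mu * Rm)
rate = 4.3 * 263000 / (0.004 * 5e+10)
rate = 1130900.0 / 2.000e+08
rate = 5.65e-03 m^3/s


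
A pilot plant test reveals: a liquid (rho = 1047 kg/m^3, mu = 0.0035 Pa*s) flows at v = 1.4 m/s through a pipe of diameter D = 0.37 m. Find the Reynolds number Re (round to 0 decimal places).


Re = rho * v * D / mu
Re = 1047 * 1.4 * 0.37 / 0.0035
Re = 542.346 / 0.0035
Re = 154956


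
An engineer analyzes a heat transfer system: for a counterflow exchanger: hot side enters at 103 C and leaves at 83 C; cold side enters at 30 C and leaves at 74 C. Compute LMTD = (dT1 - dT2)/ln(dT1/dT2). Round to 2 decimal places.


dT1 = Th_in - Tc_out = 103 - 74 = 29
dT2 = Th_out - Tc_in = 83 - 30 = 53
LMTD = (dT1 - dT2) / ln(dT1/dT2)
LMTD = (29 - 53) / ln(29/53)
LMTD = 39.80 K


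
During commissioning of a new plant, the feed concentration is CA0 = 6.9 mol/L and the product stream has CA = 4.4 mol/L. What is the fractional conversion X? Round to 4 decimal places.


X = (CA0 - CA) / CA0
X = (6.9 - 4.4) / 6.9
X = 2.5 / 6.9
X = 0.3623


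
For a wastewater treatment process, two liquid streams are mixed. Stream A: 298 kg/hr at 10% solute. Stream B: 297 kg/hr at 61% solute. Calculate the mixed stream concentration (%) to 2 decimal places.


Mass balance on solute: F1*x1 + F2*x2 = F3*x3
F3 = F1 + F2 = 298 + 297 = 595 kg/hr
x3 = (F1*x1 + F2*x2)/F3
x3 = (298*0.1 + 297*0.61) / 595
x3 = 35.46%


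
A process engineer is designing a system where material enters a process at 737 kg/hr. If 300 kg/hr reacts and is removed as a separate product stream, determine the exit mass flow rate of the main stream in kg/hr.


Steady-state mass balance on the main outlet: F_out = F_in - F_removed
F_out = 737 - 300
F_out = 437 kg/hr


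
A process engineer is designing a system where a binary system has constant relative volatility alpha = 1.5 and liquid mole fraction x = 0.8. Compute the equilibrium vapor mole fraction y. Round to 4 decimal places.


y = alpha*x / (1 + (alpha-1)*x)
y = 1.5*0.8 / (1 + (1.5-1)*0.8)
y = 1.2 / (1 + 0.4)
y = 1.2 / 1.4
y = 0.8571


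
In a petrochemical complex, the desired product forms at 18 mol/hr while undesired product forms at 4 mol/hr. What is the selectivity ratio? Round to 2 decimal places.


S = desired product rate / undesired product rate
S = 18 / 4
S = 4.50


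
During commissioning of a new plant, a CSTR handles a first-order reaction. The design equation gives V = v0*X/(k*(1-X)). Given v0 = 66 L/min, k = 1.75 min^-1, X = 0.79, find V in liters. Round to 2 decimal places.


V = v0 * X / (k * (1 - X))
V = 66 * 0.79 / (1.75 * (1 - 0.79))
V = 52.14 / (1.75 * 0.21)
V = 52.14 / 0.3675
V = 141.88 L


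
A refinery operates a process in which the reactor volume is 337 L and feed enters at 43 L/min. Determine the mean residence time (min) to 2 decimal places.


tau = V / v0
tau = 337 / 43
tau = 7.84 min


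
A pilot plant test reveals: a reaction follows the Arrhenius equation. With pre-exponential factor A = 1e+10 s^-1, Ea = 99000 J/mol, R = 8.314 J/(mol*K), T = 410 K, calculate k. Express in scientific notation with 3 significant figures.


k = A * exp(-Ea/(R*T))
k = 1e+10 * exp(-99000 / (8.314 * 410))
k = 1e+10 * exp(-29.042989)
k = 2.44e-03


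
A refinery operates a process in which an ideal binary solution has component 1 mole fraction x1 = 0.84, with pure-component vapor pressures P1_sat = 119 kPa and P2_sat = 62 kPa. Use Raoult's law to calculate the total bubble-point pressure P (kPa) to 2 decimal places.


P = x1*P1_sat + x2*P2_sat
x2 = 1 - x1 = 1 - 0.84 = 0.16
P = 0.84*119 + 0.16*62
P = 99.96 + 9.92
P = 109.88 kPa


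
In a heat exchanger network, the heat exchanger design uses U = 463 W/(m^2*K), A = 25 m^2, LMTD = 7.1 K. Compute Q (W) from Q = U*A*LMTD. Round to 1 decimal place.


Q = U * A * LMTD
Q = 463 * 25 * 7.1
Q = 82182.5 W


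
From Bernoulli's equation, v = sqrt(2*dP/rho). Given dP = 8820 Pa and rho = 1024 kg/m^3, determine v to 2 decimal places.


v = sqrt(2*dP/rho)
v = sqrt(2*8820/1024)
v = sqrt(17.226562)
v = 4.15 m/s


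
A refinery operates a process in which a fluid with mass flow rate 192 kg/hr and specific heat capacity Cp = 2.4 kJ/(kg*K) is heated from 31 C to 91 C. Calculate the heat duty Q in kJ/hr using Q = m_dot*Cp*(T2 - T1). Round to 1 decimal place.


Q = m_dot * Cp * (T2 - T1)
Q = 192 * 2.4 * (91 - 31)
Q = 192 * 2.4 * 60
Q = 27648.0 kJ/hr


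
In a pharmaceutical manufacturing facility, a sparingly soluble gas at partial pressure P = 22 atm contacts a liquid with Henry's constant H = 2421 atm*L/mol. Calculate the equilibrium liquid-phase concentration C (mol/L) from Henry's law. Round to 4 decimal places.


C = P / H
C = 22 / 2421
C = 0.0091 mol/L


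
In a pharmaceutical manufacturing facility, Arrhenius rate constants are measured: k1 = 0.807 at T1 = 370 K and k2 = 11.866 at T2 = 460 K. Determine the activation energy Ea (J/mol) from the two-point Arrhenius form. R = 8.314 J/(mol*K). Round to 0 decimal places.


Ea = R * ln(k2/k1) / (1/T1 - 1/T2)
ln(k2/k1) = ln(11.866/0.807) = 2.6881088
1/T1 - 1/T2 = 1/370 - 1/460 = 0.000528789659
Ea = 8.314 * 2.6881088 / 0.000528789659
Ea = 42264 J/mol


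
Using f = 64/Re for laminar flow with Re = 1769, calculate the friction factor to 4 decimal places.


f = 64 / Re
f = 64 / 1769
f = 0.0362


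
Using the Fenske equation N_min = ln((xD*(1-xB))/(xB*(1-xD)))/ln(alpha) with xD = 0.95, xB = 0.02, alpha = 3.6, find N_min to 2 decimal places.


N_min = ln((xD*(1-xB))/(xB*(1-xD))) / ln(alpha)
Numerator inside ln: 0.931 / 0.001 = 931.0
ln(931.0) = 6.836259
ln(alpha) = ln(3.6) = 1.280934
N_min = 6.836259 / 1.280934 = 5.34


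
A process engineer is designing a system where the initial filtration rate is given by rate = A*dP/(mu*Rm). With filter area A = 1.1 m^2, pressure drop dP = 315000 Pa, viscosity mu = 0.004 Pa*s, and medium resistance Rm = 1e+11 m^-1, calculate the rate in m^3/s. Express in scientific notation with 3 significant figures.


rate = A * dP / (mu * Rm)
rate = 1.1 * 315000 / (0.004 * 1e+11)
rate = 346500.0 / 4.000e+08
rate = 8.66e-04 m^3/s


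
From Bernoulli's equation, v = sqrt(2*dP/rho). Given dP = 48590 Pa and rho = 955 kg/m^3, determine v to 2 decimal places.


v = sqrt(2*dP/rho)
v = sqrt(2*48590/955)
v = sqrt(101.759162)
v = 10.09 m/s


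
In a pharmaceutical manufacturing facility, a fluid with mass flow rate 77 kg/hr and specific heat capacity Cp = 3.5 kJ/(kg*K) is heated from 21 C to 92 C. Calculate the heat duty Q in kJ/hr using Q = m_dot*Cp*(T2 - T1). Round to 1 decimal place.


Q = m_dot * Cp * (T2 - T1)
Q = 77 * 3.5 * (92 - 21)
Q = 77 * 3.5 * 71
Q = 19134.5 kJ/hr
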